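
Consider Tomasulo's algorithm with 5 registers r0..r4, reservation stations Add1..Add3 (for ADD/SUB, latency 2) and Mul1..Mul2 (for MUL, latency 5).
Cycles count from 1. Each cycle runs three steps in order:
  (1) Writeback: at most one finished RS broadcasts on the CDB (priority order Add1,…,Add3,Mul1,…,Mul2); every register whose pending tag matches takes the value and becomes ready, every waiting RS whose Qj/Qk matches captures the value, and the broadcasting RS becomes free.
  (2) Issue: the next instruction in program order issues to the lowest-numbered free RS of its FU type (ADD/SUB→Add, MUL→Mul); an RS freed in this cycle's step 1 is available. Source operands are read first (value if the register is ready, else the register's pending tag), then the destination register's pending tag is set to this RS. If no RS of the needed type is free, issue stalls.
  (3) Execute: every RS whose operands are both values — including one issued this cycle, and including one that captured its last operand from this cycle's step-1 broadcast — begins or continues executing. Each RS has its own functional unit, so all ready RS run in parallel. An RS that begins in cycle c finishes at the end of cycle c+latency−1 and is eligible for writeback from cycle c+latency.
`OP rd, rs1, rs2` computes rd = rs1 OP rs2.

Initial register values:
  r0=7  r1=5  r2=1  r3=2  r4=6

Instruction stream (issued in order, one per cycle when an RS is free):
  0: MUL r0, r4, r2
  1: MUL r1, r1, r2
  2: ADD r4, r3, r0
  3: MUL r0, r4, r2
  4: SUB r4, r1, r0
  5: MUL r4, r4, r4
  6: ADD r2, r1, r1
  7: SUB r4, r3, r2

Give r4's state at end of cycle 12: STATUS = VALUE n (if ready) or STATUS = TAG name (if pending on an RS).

  c1: issue MUL r0<-Mul1  regs: r0:Mul1,r1:5,r2:1,r3:2,r4:6
  c2: issue MUL r1<-Mul2  regs: r0:Mul1,r1:Mul2,r2:1,r3:2,r4:6
  c3: issue ADD r4<-Add1  regs: r0:Mul1,r1:Mul2,r2:1,r3:2,r4:Add1
  c4: stall  regs: r0:Mul1,r1:Mul2,r2:1,r3:2,r4:Add1
  c5: stall  regs: r0:Mul1,r1:Mul2,r2:1,r3:2,r4:Add1
  c6: CDB Mul1=6; issue MUL r0<-Mul1  regs: r0:Mul1,r1:Mul2,r2:1,r3:2,r4:Add1
  c7: CDB Mul2=5; issue SUB r4<-Add2  regs: r0:Mul1,r1:5,r2:1,r3:2,r4:Add2
  c8: CDB Add1=8; issue MUL r4<-Mul2  regs: r0:Mul1,r1:5,r2:1,r3:2,r4:Mul2
  c9: issue ADD r2<-Add1  regs: r0:Mul1,r1:5,r2:Add1,r3:2,r4:Mul2
  c10: issue SUB r4<-Add3  regs: r0:Mul1,r1:5,r2:Add1,r3:2,r4:Add3
  c11: CDB Add1=10  regs: r0:Mul1,r1:5,r2:10,r3:2,r4:Add3
  c12: -  regs: r0:Mul1,r1:5,r2:10,r3:2,r4:Add3

STATUS = TAG Add3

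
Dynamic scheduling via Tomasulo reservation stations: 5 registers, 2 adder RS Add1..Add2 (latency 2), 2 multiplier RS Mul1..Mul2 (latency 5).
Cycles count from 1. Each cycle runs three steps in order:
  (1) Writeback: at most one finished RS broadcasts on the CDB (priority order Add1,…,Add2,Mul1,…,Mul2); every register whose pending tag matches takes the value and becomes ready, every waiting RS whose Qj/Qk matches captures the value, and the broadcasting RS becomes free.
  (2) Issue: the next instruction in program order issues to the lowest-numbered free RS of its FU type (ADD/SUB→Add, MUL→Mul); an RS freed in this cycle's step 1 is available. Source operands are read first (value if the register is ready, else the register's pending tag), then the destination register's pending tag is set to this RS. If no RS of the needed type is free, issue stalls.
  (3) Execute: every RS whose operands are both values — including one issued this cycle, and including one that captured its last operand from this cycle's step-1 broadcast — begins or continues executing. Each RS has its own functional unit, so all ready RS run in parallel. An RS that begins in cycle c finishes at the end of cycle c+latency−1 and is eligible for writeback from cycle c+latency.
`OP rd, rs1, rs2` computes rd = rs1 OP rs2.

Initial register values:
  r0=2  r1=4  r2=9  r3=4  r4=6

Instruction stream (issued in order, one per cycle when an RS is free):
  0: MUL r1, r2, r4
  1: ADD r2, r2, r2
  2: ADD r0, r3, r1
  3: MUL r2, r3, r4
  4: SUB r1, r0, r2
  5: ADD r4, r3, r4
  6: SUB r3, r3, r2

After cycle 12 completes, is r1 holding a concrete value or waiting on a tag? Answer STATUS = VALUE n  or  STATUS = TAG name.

STATUS = VALUE 34

  c1: issue MUL r1<-Mul1  regs: r0:2,r1:Mul1,r2:9,r3:4,r4:6
  c2: issue ADD r2<-Add1  regs: r0:2,r1:Mul1,r2:Add1,r3:4,r4:6
  c3: issue ADD r0<-Add2  regs: r0:Add2,r1:Mul1,r2:Add1,r3:4,r4:6
  c4: CDB Add1=18; issue MUL r2<-Mul2  regs: r0:Add2,r1:Mul1,r2:Mul2,r3:4,r4:6
  c5: issue SUB r1<-Add1  regs: r0:Add2,r1:Add1,r2:Mul2,r3:4,r4:6
  c6: CDB Mul1=54; stall  regs: r0:Add2,r1:Add1,r2:Mul2,r3:4,r4:6
  c7: stall  regs: r0:Add2,r1:Add1,r2:Mul2,r3:4,r4:6
  c8: CDB Add2=58; issue ADD r4<-Add2  regs: r0:58,r1:Add1,r2:Mul2,r3:4,r4:Add2
  c9: CDB Mul2=24; stall  regs: r0:58,r1:Add1,r2:24,r3:4,r4:Add2
  c10: CDB Add2=10; issue SUB r3<-Add2  regs: r0:58,r1:Add1,r2:24,r3:Add2,r4:10
  c11: CDB Add1=34  regs: r0:58,r1:34,r2:24,r3:Add2,r4:10
  c12: CDB Add2=-20  regs: r0:58,r1:34,r2:24,r3:-20,r4:10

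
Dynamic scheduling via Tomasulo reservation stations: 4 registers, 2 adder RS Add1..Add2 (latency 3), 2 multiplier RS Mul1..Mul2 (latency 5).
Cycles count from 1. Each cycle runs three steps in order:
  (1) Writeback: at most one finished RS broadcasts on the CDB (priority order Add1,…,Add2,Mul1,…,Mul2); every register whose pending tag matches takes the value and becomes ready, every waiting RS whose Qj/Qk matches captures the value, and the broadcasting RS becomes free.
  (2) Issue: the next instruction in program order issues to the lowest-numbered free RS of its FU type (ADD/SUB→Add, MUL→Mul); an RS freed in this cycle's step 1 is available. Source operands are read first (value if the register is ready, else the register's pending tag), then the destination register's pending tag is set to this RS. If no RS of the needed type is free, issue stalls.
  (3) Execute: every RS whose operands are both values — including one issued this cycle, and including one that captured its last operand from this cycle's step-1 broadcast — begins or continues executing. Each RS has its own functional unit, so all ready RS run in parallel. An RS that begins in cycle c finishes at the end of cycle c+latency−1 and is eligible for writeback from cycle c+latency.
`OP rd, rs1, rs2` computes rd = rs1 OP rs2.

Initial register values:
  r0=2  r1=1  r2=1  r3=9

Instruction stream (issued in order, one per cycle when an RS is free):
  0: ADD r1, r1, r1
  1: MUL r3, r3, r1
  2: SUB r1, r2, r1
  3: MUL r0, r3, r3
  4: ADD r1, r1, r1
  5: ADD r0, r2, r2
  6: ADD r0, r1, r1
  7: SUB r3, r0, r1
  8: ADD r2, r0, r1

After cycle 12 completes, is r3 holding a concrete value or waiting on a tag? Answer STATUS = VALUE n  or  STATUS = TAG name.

STATUS = TAG Add2

cycle 1: issue ADD r1<-Add1 // r0:2,r1:Add1,r2:1,r3:9
cycle 2: issue MUL r3<-Mul1 // r0:2,r1:Add1,r2:1,r3:Mul1
cycle 3: issue SUB r1<-Add2 // r0:2,r1:Add2,r2:1,r3:Mul1
cycle 4: CDB Add1=2; issue MUL r0<-Mul2 // r0:Mul2,r1:Add2,r2:1,r3:Mul1
cycle 5: issue ADD r1<-Add1 // r0:Mul2,r1:Add1,r2:1,r3:Mul1
cycle 6: stall // r0:Mul2,r1:Add1,r2:1,r3:Mul1
cycle 7: CDB Add2=-1; issue ADD r0<-Add2 // r0:Add2,r1:Add1,r2:1,r3:Mul1
cycle 8: stall // r0:Add2,r1:Add1,r2:1,r3:Mul1
cycle 9: CDB Mul1=18; stall // r0:Add2,r1:Add1,r2:1,r3:18
cycle 10: CDB Add1=-2; issue ADD r0<-Add1 // r0:Add1,r1:-2,r2:1,r3:18
cycle 11: CDB Add2=2; issue SUB r3<-Add2 // r0:Add1,r1:-2,r2:1,r3:Add2
cycle 12: stall // r0:Add1,r1:-2,r2:1,r3:Add2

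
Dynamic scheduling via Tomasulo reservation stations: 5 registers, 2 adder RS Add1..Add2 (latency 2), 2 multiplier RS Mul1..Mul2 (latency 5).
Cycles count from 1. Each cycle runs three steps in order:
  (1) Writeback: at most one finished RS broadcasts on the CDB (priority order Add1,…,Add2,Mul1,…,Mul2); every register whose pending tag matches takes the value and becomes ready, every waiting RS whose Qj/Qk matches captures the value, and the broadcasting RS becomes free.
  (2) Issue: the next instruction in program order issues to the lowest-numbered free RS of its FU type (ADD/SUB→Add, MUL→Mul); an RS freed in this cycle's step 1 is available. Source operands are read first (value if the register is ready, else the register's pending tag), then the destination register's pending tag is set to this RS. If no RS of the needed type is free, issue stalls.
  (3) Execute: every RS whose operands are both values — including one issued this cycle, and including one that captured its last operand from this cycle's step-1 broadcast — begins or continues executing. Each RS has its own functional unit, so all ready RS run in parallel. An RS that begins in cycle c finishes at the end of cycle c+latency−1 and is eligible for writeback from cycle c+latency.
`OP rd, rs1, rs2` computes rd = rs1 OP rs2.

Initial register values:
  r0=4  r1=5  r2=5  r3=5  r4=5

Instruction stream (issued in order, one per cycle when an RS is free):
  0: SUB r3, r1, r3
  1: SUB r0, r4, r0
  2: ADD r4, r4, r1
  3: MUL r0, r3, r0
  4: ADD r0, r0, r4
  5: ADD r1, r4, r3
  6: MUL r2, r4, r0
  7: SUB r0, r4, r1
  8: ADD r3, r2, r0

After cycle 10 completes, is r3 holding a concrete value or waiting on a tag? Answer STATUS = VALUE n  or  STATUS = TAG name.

cycle 1: issue SUB r3<-Add1 // r0:4,r1:5,r2:5,r3:Add1,r4:5
cycle 2: issue SUB r0<-Add2 // r0:Add2,r1:5,r2:5,r3:Add1,r4:5
cycle 3: CDB Add1=0; issue ADD r4<-Add1 // r0:Add2,r1:5,r2:5,r3:0,r4:Add1
cycle 4: CDB Add2=1; issue MUL r0<-Mul1 // r0:Mul1,r1:5,r2:5,r3:0,r4:Add1
cycle 5: CDB Add1=10; issue ADD r0<-Add1 // r0:Add1,r1:5,r2:5,r3:0,r4:10
cycle 6: issue ADD r1<-Add2 // r0:Add1,r1:Add2,r2:5,r3:0,r4:10
cycle 7: issue MUL r2<-Mul2 // r0:Add1,r1:Add2,r2:Mul2,r3:0,r4:10
cycle 8: CDB Add2=10; issue SUB r0<-Add2 // r0:Add2,r1:10,r2:Mul2,r3:0,r4:10
cycle 9: CDB Mul1=0; stall // r0:Add2,r1:10,r2:Mul2,r3:0,r4:10
cycle 10: CDB Add2=0; issue ADD r3<-Add2 // r0:0,r1:10,r2:Mul2,r3:Add2,r4:10

STATUS = TAG Add2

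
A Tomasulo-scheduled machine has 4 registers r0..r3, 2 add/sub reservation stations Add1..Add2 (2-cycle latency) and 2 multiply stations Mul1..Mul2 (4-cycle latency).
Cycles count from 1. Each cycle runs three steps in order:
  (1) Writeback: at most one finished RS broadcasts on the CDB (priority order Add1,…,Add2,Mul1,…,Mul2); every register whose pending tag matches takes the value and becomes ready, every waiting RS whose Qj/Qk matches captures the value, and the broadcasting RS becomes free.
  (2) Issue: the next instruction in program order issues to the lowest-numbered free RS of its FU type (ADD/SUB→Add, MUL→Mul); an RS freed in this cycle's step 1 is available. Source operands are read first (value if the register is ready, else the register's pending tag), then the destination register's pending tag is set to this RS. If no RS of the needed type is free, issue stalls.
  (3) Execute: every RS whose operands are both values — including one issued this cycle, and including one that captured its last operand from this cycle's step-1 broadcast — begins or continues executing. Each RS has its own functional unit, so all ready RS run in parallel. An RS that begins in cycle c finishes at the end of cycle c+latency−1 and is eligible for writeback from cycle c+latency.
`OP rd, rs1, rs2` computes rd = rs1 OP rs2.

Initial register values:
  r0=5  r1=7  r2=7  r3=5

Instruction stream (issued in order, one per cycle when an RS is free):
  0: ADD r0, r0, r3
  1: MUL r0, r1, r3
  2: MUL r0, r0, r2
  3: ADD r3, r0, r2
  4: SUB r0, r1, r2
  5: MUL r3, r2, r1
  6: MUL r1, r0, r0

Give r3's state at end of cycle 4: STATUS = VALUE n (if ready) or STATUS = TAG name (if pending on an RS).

  c1: issue ADD r0<-Add1  regs: r0:Add1,r1:7,r2:7,r3:5
  c2: issue MUL r0<-Mul1  regs: r0:Mul1,r1:7,r2:7,r3:5
  c3: CDB Add1=10; issue MUL r0<-Mul2  regs: r0:Mul2,r1:7,r2:7,r3:5
  c4: issue ADD r3<-Add1  regs: r0:Mul2,r1:7,r2:7,r3:Add1

STATUS = TAG Add1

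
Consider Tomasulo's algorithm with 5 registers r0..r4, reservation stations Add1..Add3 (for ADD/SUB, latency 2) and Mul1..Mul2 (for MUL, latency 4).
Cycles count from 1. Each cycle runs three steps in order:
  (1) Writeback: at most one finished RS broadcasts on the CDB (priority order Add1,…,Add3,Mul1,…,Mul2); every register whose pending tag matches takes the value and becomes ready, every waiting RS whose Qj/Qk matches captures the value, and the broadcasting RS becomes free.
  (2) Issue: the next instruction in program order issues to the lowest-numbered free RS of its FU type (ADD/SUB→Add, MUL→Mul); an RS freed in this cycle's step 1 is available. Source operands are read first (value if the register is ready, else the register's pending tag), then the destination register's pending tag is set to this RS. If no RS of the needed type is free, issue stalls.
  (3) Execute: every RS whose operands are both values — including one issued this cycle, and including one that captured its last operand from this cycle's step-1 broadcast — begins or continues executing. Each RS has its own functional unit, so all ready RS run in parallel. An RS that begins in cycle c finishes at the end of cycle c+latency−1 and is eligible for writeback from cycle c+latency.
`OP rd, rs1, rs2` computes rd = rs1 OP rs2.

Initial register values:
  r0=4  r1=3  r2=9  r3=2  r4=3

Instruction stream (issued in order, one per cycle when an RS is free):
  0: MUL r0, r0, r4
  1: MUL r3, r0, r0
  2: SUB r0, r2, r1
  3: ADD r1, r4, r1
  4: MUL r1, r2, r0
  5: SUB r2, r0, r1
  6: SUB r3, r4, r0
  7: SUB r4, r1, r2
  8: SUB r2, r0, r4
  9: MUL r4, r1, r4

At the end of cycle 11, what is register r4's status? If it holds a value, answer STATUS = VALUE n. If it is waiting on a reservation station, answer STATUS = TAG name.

STATUS = TAG Add3

c1: issue MUL r0<-Mul1 | r0:Mul1,r1:3,r2:9,r3:2,r4:3
c2: issue MUL r3<-Mul2 | r0:Mul1,r1:3,r2:9,r3:Mul2,r4:3
c3: issue SUB r0<-Add1 | r0:Add1,r1:3,r2:9,r3:Mul2,r4:3
c4: issue ADD r1<-Add2 | r0:Add1,r1:Add2,r2:9,r3:Mul2,r4:3
c5: CDB Add1=6; stall | r0:6,r1:Add2,r2:9,r3:Mul2,r4:3
c6: CDB Add2=6; stall | r0:6,r1:6,r2:9,r3:Mul2,r4:3
c7: CDB Mul1=12; issue MUL r1<-Mul1 | r0:6,r1:Mul1,r2:9,r3:Mul2,r4:3
c8: issue SUB r2<-Add1 | r0:6,r1:Mul1,r2:Add1,r3:Mul2,r4:3
c9: issue SUB r3<-Add2 | r0:6,r1:Mul1,r2:Add1,r3:Add2,r4:3
c10: issue SUB r4<-Add3 | r0:6,r1:Mul1,r2:Add1,r3:Add2,r4:Add3
c11: CDB Add2=-3; issue SUB r2<-Add2 | r0:6,r1:Mul1,r2:Add2,r3:-3,r4:Add3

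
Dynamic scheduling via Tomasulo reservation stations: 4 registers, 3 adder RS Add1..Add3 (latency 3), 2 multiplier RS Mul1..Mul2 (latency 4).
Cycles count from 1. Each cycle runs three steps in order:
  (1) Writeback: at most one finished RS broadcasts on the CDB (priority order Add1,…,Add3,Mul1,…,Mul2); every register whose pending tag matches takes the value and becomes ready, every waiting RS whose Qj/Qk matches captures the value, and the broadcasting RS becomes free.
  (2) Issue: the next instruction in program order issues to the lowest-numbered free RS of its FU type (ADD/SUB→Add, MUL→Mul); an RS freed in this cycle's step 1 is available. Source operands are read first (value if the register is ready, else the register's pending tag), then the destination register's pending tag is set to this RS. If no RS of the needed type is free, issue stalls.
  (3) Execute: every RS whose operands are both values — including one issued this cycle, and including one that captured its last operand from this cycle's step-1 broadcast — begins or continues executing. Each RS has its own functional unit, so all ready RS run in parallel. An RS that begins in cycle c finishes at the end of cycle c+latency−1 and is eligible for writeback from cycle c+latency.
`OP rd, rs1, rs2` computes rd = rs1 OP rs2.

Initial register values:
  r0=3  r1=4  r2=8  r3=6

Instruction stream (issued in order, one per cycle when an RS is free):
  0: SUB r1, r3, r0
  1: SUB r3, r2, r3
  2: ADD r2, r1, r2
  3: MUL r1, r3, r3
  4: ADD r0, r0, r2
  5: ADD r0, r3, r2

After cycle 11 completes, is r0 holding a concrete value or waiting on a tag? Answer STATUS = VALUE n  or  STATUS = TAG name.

STATUS = VALUE 13

  c1: issue SUB r1<-Add1  regs: r0:3,r1:Add1,r2:8,r3:6
  c2: issue SUB r3<-Add2  regs: r0:3,r1:Add1,r2:8,r3:Add2
  c3: issue ADD r2<-Add3  regs: r0:3,r1:Add1,r2:Add3,r3:Add2
  c4: CDB Add1=3; issue MUL r1<-Mul1  regs: r0:3,r1:Mul1,r2:Add3,r3:Add2
  c5: CDB Add2=2; issue ADD r0<-Add1  regs: r0:Add1,r1:Mul1,r2:Add3,r3:2
  c6: issue ADD r0<-Add2  regs: r0:Add2,r1:Mul1,r2:Add3,r3:2
  c7: CDB Add3=11  regs: r0:Add2,r1:Mul1,r2:11,r3:2
  c8: -  regs: r0:Add2,r1:Mul1,r2:11,r3:2
  c9: CDB Mul1=4  regs: r0:Add2,r1:4,r2:11,r3:2
  c10: CDB Add1=14  regs: r0:Add2,r1:4,r2:11,r3:2
  c11: CDB Add2=13  regs: r0:13,r1:4,r2:11,r3:2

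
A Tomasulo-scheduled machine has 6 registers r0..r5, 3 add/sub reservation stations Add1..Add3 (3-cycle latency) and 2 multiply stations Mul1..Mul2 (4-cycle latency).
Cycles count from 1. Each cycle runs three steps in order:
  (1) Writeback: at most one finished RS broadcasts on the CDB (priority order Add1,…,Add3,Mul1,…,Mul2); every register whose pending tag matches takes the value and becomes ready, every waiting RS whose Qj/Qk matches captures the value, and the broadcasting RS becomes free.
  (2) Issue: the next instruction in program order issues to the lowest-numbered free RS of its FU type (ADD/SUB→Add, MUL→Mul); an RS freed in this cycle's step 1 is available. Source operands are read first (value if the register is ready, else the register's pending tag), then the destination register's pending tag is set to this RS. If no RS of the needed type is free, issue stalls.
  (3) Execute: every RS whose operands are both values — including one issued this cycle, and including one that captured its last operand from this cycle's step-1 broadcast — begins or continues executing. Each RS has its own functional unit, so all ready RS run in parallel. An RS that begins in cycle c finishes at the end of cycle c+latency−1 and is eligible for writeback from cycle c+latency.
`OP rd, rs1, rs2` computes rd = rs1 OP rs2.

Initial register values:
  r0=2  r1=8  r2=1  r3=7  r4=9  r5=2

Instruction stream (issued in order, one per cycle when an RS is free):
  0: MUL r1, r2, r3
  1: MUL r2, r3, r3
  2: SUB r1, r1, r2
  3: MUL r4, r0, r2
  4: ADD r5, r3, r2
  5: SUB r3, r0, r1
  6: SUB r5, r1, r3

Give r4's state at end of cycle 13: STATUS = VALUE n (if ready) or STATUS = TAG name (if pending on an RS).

STATUS = VALUE 98

cycle 1: issue MUL r1<-Mul1 // r0:2,r1:Mul1,r2:1,r3:7,r4:9,r5:2
cycle 2: issue MUL r2<-Mul2 // r0:2,r1:Mul1,r2:Mul2,r3:7,r4:9,r5:2
cycle 3: issue SUB r1<-Add1 // r0:2,r1:Add1,r2:Mul2,r3:7,r4:9,r5:2
cycle 4: stall // r0:2,r1:Add1,r2:Mul2,r3:7,r4:9,r5:2
cycle 5: CDB Mul1=7; issue MUL r4<-Mul1 // r0:2,r1:Add1,r2:Mul2,r3:7,r4:Mul1,r5:2
cycle 6: CDB Mul2=49; issue ADD r5<-Add2 // r0:2,r1:Add1,r2:49,r3:7,r4:Mul1,r5:Add2
cycle 7: issue SUB r3<-Add3 // r0:2,r1:Add1,r2:49,r3:Add3,r4:Mul1,r5:Add2
cycle 8: stall // r0:2,r1:Add1,r2:49,r3:Add3,r4:Mul1,r5:Add2
cycle 9: CDB Add1=-42; issue SUB r5<-Add1 // r0:2,r1:-42,r2:49,r3:Add3,r4:Mul1,r5:Add1
cycle 10: CDB Add2=56 // r0:2,r1:-42,r2:49,r3:Add3,r4:Mul1,r5:Add1
cycle 11: CDB Mul1=98 // r0:2,r1:-42,r2:49,r3:Add3,r4:98,r5:Add1
cycle 12: CDB Add3=44 // r0:2,r1:-42,r2:49,r3:44,r4:98,r5:Add1
cycle 13: - // r0:2,r1:-42,r2:49,r3:44,r4:98,r5:Add1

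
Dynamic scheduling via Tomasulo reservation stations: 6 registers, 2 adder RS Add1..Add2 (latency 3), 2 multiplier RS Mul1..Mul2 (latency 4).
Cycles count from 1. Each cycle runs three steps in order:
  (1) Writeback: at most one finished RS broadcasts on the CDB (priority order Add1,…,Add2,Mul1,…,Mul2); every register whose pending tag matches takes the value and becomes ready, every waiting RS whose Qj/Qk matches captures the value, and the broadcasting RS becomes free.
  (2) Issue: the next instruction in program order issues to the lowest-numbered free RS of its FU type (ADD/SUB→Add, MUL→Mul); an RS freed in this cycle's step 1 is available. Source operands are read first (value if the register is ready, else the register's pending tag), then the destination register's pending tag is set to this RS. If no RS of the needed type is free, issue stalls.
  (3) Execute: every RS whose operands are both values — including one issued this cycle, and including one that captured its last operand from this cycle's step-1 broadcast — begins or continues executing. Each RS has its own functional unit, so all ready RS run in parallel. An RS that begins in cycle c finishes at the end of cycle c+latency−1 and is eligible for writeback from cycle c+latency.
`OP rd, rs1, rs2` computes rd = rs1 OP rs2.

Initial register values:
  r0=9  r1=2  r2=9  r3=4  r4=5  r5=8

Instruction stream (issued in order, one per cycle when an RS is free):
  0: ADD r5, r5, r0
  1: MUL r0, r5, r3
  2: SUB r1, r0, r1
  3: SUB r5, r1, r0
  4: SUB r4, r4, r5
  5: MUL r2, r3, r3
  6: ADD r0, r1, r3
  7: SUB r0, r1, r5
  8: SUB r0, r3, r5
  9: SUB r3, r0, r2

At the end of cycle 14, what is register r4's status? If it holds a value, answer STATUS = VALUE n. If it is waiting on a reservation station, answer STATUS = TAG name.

STATUS = TAG Add2

cycle 1: issue ADD r5<-Add1 // r0:9,r1:2,r2:9,r3:4,r4:5,r5:Add1
cycle 2: issue MUL r0<-Mul1 // r0:Mul1,r1:2,r2:9,r3:4,r4:5,r5:Add1
cycle 3: issue SUB r1<-Add2 // r0:Mul1,r1:Add2,r2:9,r3:4,r4:5,r5:Add1
cycle 4: CDB Add1=17; issue SUB r5<-Add1 // r0:Mul1,r1:Add2,r2:9,r3:4,r4:5,r5:Add1
cycle 5: stall // r0:Mul1,r1:Add2,r2:9,r3:4,r4:5,r5:Add1
cycle 6: stall // r0:Mul1,r1:Add2,r2:9,r3:4,r4:5,r5:Add1
cycle 7: stall // r0:Mul1,r1:Add2,r2:9,r3:4,r4:5,r5:Add1
cycle 8: CDB Mul1=68; stall // r0:68,r1:Add2,r2:9,r3:4,r4:5,r5:Add1
cycle 9: stall // r0:68,r1:Add2,r2:9,r3:4,r4:5,r5:Add1
cycle 10: stall // r0:68,r1:Add2,r2:9,r3:4,r4:5,r5:Add1
cycle 11: CDB Add2=66; issue SUB r4<-Add2 // r0:68,r1:66,r2:9,r3:4,r4:Add2,r5:Add1
cycle 12: issue MUL r2<-Mul1 // r0:68,r1:66,r2:Mul1,r3:4,r4:Add2,r5:Add1
cycle 13: stall // r0:68,r1:66,r2:Mul1,r3:4,r4:Add2,r5:Add1
cycle 14: CDB Add1=-2; issue ADD r0<-Add1 // r0:Add1,r1:66,r2:Mul1,r3:4,r4:Add2,r5:-2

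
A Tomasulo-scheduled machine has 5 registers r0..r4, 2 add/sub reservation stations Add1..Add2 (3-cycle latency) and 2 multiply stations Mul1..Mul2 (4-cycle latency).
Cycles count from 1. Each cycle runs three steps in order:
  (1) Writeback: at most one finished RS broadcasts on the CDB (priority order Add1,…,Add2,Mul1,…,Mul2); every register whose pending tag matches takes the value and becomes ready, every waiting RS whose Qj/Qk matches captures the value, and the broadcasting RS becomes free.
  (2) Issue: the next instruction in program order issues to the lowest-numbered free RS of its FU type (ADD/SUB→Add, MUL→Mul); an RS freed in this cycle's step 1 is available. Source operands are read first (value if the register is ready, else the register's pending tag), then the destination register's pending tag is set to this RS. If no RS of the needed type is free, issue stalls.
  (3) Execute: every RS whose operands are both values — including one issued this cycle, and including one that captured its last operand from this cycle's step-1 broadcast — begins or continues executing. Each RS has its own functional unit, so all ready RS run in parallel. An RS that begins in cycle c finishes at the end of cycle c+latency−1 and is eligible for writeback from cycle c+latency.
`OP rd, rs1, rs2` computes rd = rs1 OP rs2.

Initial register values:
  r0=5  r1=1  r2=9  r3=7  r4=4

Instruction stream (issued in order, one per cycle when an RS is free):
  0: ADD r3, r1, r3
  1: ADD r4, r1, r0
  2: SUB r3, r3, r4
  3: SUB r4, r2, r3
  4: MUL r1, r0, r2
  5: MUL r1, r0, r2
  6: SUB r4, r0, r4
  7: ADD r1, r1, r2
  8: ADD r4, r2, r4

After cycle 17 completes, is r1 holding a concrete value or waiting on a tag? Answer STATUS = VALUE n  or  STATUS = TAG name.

c1: issue ADD r3<-Add1 | r0:5,r1:1,r2:9,r3:Add1,r4:4
c2: issue ADD r4<-Add2 | r0:5,r1:1,r2:9,r3:Add1,r4:Add2
c3: stall | r0:5,r1:1,r2:9,r3:Add1,r4:Add2
c4: CDB Add1=8; issue SUB r3<-Add1 | r0:5,r1:1,r2:9,r3:Add1,r4:Add2
c5: CDB Add2=6; issue SUB r4<-Add2 | r0:5,r1:1,r2:9,r3:Add1,r4:Add2
c6: issue MUL r1<-Mul1 | r0:5,r1:Mul1,r2:9,r3:Add1,r4:Add2
c7: issue MUL r1<-Mul2 | r0:5,r1:Mul2,r2:9,r3:Add1,r4:Add2
c8: CDB Add1=2; issue SUB r4<-Add1 | r0:5,r1:Mul2,r2:9,r3:2,r4:Add1
c9: stall | r0:5,r1:Mul2,r2:9,r3:2,r4:Add1
c10: CDB Mul1=45; stall | r0:5,r1:Mul2,r2:9,r3:2,r4:Add1
c11: CDB Add2=7; issue ADD r1<-Add2 | r0:5,r1:Add2,r2:9,r3:2,r4:Add1
c12: CDB Mul2=45; stall | r0:5,r1:Add2,r2:9,r3:2,r4:Add1
c13: stall | r0:5,r1:Add2,r2:9,r3:2,r4:Add1
c14: CDB Add1=-2; issue ADD r4<-Add1 | r0:5,r1:Add2,r2:9,r3:2,r4:Add1
c15: CDB Add2=54 | r0:5,r1:54,r2:9,r3:2,r4:Add1
c16: - | r0:5,r1:54,r2:9,r3:2,r4:Add1
c17: CDB Add1=7 | r0:5,r1:54,r2:9,r3:2,r4:7

STATUS = VALUE 54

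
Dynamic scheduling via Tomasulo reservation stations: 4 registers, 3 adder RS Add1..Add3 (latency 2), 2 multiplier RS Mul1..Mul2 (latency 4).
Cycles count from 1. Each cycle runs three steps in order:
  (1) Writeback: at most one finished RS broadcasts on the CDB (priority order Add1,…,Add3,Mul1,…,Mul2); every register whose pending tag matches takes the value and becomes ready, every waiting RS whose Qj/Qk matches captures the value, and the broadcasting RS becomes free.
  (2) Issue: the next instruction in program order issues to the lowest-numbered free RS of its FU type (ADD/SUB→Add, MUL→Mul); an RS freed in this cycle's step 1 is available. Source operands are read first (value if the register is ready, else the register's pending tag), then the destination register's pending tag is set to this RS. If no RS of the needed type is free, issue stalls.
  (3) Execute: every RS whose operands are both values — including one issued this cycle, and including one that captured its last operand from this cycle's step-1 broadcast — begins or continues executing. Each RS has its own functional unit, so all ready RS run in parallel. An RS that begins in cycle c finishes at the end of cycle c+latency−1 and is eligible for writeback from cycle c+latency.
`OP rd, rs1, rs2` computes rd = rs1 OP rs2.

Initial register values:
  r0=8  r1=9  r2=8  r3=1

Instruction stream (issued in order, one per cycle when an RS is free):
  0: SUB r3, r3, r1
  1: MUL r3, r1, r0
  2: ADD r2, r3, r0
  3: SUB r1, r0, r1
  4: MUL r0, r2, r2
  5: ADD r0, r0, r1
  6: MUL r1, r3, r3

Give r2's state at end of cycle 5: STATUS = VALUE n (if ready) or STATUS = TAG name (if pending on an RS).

STATUS = TAG Add1

  c1: issue SUB r3<-Add1  regs: r0:8,r1:9,r2:8,r3:Add1
  c2: issue MUL r3<-Mul1  regs: r0:8,r1:9,r2:8,r3:Mul1
  c3: CDB Add1=-8; issue ADD r2<-Add1  regs: r0:8,r1:9,r2:Add1,r3:Mul1
  c4: issue SUB r1<-Add2  regs: r0:8,r1:Add2,r2:Add1,r3:Mul1
  c5: issue MUL r0<-Mul2  regs: r0:Mul2,r1:Add2,r2:Add1,r3:Mul1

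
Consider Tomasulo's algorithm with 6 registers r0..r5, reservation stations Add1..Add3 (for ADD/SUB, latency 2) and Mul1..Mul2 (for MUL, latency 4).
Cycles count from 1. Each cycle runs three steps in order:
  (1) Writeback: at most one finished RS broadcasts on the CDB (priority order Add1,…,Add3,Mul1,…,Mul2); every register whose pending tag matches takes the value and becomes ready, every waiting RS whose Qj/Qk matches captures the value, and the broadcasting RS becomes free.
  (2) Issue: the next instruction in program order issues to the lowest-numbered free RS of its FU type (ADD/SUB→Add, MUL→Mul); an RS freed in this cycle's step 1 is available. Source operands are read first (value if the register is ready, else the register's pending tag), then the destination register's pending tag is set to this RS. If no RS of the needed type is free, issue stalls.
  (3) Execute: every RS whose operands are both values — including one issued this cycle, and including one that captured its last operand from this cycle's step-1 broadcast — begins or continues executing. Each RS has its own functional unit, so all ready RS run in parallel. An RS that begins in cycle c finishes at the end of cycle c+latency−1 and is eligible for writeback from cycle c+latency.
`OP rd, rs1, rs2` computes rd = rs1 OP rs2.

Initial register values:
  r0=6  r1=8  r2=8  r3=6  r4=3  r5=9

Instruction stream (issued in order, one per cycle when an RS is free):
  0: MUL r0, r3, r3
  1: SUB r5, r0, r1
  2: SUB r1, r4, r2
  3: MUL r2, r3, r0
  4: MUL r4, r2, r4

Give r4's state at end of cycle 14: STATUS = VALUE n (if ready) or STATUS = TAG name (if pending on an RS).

STATUS = VALUE 648

  c1: issue MUL r0<-Mul1  regs: r0:Mul1,r1:8,r2:8,r3:6,r4:3,r5:9
  c2: issue SUB r5<-Add1  regs: r0:Mul1,r1:8,r2:8,r3:6,r4:3,r5:Add1
  c3: issue SUB r1<-Add2  regs: r0:Mul1,r1:Add2,r2:8,r3:6,r4:3,r5:Add1
  c4: issue MUL r2<-Mul2  regs: r0:Mul1,r1:Add2,r2:Mul2,r3:6,r4:3,r5:Add1
  c5: CDB Add2=-5; stall  regs: r0:Mul1,r1:-5,r2:Mul2,r3:6,r4:3,r5:Add1
  c6: CDB Mul1=36; issue MUL r4<-Mul1  regs: r0:36,r1:-5,r2:Mul2,r3:6,r4:Mul1,r5:Add1
  c7: -  regs: r0:36,r1:-5,r2:Mul2,r3:6,r4:Mul1,r5:Add1
  c8: CDB Add1=28  regs: r0:36,r1:-5,r2:Mul2,r3:6,r4:Mul1,r5:28
  c9: -  regs: r0:36,r1:-5,r2:Mul2,r3:6,r4:Mul1,r5:28
  c10: CDB Mul2=216  regs: r0:36,r1:-5,r2:216,r3:6,r4:Mul1,r5:28
  c11: -  regs: r0:36,r1:-5,r2:216,r3:6,r4:Mul1,r5:28
  c12: -  regs: r0:36,r1:-5,r2:216,r3:6,r4:Mul1,r5:28
  c13: -  regs: r0:36,r1:-5,r2:216,r3:6,r4:Mul1,r5:28
  c14: CDB Mul1=648  regs: r0:36,r1:-5,r2:216,r3:6,r4:648,r5:28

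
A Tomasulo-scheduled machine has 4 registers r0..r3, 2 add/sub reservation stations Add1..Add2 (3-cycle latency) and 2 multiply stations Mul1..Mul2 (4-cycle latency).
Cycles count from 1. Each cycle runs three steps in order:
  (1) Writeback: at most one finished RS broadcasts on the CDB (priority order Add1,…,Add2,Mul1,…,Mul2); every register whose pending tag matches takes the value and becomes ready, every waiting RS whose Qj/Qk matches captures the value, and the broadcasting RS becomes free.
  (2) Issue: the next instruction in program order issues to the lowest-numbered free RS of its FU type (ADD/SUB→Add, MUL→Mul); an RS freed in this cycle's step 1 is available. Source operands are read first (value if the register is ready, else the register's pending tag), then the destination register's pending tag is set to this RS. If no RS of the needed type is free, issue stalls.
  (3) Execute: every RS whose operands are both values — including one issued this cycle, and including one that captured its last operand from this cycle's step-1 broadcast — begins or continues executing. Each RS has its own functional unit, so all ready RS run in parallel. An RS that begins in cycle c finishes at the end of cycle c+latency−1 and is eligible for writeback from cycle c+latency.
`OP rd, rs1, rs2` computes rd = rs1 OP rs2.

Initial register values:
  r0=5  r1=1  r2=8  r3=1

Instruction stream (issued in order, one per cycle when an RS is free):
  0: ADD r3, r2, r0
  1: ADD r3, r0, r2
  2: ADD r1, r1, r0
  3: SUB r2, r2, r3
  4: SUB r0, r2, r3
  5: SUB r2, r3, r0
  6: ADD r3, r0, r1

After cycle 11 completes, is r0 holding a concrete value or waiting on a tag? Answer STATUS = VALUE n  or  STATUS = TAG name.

STATUS = VALUE -18

c1: issue ADD r3<-Add1 | r0:5,r1:1,r2:8,r3:Add1
c2: issue ADD r3<-Add2 | r0:5,r1:1,r2:8,r3:Add2
c3: stall | r0:5,r1:1,r2:8,r3:Add2
c4: CDB Add1=13; issue ADD r1<-Add1 | r0:5,r1:Add1,r2:8,r3:Add2
c5: CDB Add2=13; issue SUB r2<-Add2 | r0:5,r1:Add1,r2:Add2,r3:13
c6: stall | r0:5,r1:Add1,r2:Add2,r3:13
c7: CDB Add1=6; issue SUB r0<-Add1 | r0:Add1,r1:6,r2:Add2,r3:13
c8: CDB Add2=-5; issue SUB r2<-Add2 | r0:Add1,r1:6,r2:Add2,r3:13
c9: stall | r0:Add1,r1:6,r2:Add2,r3:13
c10: stall | r0:Add1,r1:6,r2:Add2,r3:13
c11: CDB Add1=-18; issue ADD r3<-Add1 | r0:-18,r1:6,r2:Add2,r3:Add1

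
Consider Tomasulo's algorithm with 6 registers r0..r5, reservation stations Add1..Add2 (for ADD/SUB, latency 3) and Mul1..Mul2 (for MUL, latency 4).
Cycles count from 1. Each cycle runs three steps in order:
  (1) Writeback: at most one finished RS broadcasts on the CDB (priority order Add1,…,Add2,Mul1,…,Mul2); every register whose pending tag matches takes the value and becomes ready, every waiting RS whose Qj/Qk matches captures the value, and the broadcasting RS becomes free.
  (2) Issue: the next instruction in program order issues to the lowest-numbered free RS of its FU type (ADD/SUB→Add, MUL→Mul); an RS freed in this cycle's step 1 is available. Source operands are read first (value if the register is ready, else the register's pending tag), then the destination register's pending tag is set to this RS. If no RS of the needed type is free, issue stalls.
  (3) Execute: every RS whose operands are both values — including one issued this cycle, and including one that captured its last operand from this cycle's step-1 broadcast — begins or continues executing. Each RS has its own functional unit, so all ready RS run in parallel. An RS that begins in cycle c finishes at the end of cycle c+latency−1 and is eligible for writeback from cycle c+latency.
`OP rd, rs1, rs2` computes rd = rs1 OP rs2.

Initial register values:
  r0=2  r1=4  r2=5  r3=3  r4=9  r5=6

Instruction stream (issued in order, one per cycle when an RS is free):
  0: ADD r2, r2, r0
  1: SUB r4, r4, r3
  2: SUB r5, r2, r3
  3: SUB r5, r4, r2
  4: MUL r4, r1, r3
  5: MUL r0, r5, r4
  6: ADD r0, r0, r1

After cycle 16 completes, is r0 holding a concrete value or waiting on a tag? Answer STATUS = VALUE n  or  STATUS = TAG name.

  c1: issue ADD r2<-Add1  regs: r0:2,r1:4,r2:Add1,r3:3,r4:9,r5:6
  c2: issue SUB r4<-Add2  regs: r0:2,r1:4,r2:Add1,r3:3,r4:Add2,r5:6
  c3: stall  regs: r0:2,r1:4,r2:Add1,r3:3,r4:Add2,r5:6
  c4: CDB Add1=7; issue SUB r5<-Add1  regs: r0:2,r1:4,r2:7,r3:3,r4:Add2,r5:Add1
  c5: CDB Add2=6; issue SUB r5<-Add2  regs: r0:2,r1:4,r2:7,r3:3,r4:6,r5:Add2
  c6: issue MUL r4<-Mul1  regs: r0:2,r1:4,r2:7,r3:3,r4:Mul1,r5:Add2
  c7: CDB Add1=4; issue MUL r0<-Mul2  regs: r0:Mul2,r1:4,r2:7,r3:3,r4:Mul1,r5:Add2
  c8: CDB Add2=-1; issue ADD r0<-Add1  regs: r0:Add1,r1:4,r2:7,r3:3,r4:Mul1,r5:-1
  c9: -  regs: r0:Add1,r1:4,r2:7,r3:3,r4:Mul1,r5:-1
  c10: CDB Mul1=12  regs: r0:Add1,r1:4,r2:7,r3:3,r4:12,r5:-1
  c11: -  regs: r0:Add1,r1:4,r2:7,r3:3,r4:12,r5:-1
  c12: -  regs: r0:Add1,r1:4,r2:7,r3:3,r4:12,r5:-1
  c13: -  regs: r0:Add1,r1:4,r2:7,r3:3,r4:12,r5:-1
  c14: CDB Mul2=-12  regs: r0:Add1,r1:4,r2:7,r3:3,r4:12,r5:-1
  c15: -  regs: r0:Add1,r1:4,r2:7,r3:3,r4:12,r5:-1
  c16: -  regs: r0:Add1,r1:4,r2:7,r3:3,r4:12,r5:-1

STATUS = TAG Add1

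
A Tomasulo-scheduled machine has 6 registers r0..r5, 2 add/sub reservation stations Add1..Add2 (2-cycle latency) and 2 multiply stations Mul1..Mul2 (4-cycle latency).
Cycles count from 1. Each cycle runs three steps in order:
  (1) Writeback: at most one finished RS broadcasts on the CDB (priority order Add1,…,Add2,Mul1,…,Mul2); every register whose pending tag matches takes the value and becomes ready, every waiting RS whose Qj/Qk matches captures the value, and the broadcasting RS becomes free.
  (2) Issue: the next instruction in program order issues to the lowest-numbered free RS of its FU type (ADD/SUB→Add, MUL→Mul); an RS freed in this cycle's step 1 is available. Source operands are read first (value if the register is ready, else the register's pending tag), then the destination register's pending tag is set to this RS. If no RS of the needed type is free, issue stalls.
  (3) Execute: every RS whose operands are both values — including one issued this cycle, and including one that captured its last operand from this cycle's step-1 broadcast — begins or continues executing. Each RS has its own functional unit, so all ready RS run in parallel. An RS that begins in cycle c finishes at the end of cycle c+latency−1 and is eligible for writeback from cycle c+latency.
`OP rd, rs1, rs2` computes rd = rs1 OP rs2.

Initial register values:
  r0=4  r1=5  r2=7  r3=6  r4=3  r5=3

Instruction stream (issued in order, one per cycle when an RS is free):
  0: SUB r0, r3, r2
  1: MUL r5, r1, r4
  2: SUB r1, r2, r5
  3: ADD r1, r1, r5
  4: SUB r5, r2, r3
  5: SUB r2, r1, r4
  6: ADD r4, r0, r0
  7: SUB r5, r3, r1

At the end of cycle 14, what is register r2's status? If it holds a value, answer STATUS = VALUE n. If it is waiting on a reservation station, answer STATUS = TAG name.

  c1: issue SUB r0<-Add1  regs: r0:Add1,r1:5,r2:7,r3:6,r4:3,r5:3
  c2: issue MUL r5<-Mul1  regs: r0:Add1,r1:5,r2:7,r3:6,r4:3,r5:Mul1
  c3: CDB Add1=-1; issue SUB r1<-Add1  regs: r0:-1,r1:Add1,r2:7,r3:6,r4:3,r5:Mul1
  c4: issue ADD r1<-Add2  regs: r0:-1,r1:Add2,r2:7,r3:6,r4:3,r5:Mul1
  c5: stall  regs: r0:-1,r1:Add2,r2:7,r3:6,r4:3,r5:Mul1
  c6: CDB Mul1=15; stall  regs: r0:-1,r1:Add2,r2:7,r3:6,r4:3,r5:15
  c7: stall  regs: r0:-1,r1:Add2,r2:7,r3:6,r4:3,r5:15
  c8: CDB Add1=-8; issue SUB r5<-Add1  regs: r0:-1,r1:Add2,r2:7,r3:6,r4:3,r5:Add1
  c9: stall  regs: r0:-1,r1:Add2,r2:7,r3:6,r4:3,r5:Add1
  c10: CDB Add1=1; issue SUB r2<-Add1  regs: r0:-1,r1:Add2,r2:Add1,r3:6,r4:3,r5:1
  c11: CDB Add2=7; issue ADD r4<-Add2  regs: r0:-1,r1:7,r2:Add1,r3:6,r4:Add2,r5:1
  c12: stall  regs: r0:-1,r1:7,r2:Add1,r3:6,r4:Add2,r5:1
  c13: CDB Add1=4; issue SUB r5<-Add1  regs: r0:-1,r1:7,r2:4,r3:6,r4:Add2,r5:Add1
  c14: CDB Add2=-2  regs: r0:-1,r1:7,r2:4,r3:6,r4:-2,r5:Add1

STATUS = VALUE 4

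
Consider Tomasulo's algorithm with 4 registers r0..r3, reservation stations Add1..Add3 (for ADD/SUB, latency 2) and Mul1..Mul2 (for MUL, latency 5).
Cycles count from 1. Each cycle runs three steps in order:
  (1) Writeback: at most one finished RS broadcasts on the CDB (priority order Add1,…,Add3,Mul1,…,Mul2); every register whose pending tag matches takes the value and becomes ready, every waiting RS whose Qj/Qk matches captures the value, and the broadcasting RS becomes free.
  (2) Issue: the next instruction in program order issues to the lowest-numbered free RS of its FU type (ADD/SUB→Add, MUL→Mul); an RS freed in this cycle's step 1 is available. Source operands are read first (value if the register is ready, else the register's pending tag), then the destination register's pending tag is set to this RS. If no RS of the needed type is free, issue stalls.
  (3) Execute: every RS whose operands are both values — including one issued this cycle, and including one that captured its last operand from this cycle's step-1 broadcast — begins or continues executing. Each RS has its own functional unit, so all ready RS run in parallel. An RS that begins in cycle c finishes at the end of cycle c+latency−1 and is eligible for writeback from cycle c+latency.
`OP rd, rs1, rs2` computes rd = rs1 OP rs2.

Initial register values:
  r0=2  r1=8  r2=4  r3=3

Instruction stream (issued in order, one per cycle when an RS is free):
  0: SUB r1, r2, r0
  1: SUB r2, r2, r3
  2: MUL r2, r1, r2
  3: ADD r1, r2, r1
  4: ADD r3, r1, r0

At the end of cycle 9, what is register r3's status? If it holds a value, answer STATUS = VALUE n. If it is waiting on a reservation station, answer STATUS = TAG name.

  c1: issue SUB r1<-Add1  regs: r0:2,r1:Add1,r2:4,r3:3
  c2: issue SUB r2<-Add2  regs: r0:2,r1:Add1,r2:Add2,r3:3
  c3: CDB Add1=2; issue MUL r2<-Mul1  regs: r0:2,r1:2,r2:Mul1,r3:3
  c4: CDB Add2=1; issue ADD r1<-Add1  regs: r0:2,r1:Add1,r2:Mul1,r3:3
  c5: issue ADD r3<-Add2  regs: r0:2,r1:Add1,r2:Mul1,r3:Add2
  c6: -  regs: r0:2,r1:Add1,r2:Mul1,r3:Add2
  c7: -  regs: r0:2,r1:Add1,r2:Mul1,r3:Add2
  c8: -  regs: r0:2,r1:Add1,r2:Mul1,r3:Add2
  c9: CDB Mul1=2  regs: r0:2,r1:Add1,r2:2,r3:Add2

STATUS = TAG Add2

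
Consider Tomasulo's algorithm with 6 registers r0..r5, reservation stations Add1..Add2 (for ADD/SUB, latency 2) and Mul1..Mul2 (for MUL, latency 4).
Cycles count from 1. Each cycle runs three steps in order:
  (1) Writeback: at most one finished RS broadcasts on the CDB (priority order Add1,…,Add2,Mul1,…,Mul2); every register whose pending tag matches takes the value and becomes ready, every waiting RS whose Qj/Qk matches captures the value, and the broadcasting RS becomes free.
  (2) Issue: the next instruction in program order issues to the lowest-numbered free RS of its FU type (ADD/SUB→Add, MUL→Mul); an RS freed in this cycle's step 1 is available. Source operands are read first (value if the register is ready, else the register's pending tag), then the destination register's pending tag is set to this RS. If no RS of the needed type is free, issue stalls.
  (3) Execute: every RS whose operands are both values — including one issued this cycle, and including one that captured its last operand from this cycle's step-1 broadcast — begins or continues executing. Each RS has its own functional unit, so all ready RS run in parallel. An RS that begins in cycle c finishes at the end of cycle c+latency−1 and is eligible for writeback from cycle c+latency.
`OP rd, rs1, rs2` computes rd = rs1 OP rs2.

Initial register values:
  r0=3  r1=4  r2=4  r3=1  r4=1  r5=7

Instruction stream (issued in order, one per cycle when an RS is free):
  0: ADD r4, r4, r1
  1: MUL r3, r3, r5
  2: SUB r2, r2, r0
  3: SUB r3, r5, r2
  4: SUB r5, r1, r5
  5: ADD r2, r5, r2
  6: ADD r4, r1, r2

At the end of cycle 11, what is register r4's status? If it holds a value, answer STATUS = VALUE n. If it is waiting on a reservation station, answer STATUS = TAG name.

cycle 1: issue ADD r4<-Add1 // r0:3,r1:4,r2:4,r3:1,r4:Add1,r5:7
cycle 2: issue MUL r3<-Mul1 // r0:3,r1:4,r2:4,r3:Mul1,r4:Add1,r5:7
cycle 3: CDB Add1=5; issue SUB r2<-Add1 // r0:3,r1:4,r2:Add1,r3:Mul1,r4:5,r5:7
cycle 4: issue SUB r3<-Add2 // r0:3,r1:4,r2:Add1,r3:Add2,r4:5,r5:7
cycle 5: CDB Add1=1; issue SUB r5<-Add1 // r0:3,r1:4,r2:1,r3:Add2,r4:5,r5:Add1
cycle 6: CDB Mul1=7; stall // r0:3,r1:4,r2:1,r3:Add2,r4:5,r5:Add1
cycle 7: CDB Add1=-3; issue ADD r2<-Add1 // r0:3,r1:4,r2:Add1,r3:Add2,r4:5,r5:-3
cycle 8: CDB Add2=6; issue ADD r4<-Add2 // r0:3,r1:4,r2:Add1,r3:6,r4:Add2,r5:-3
cycle 9: CDB Add1=-2 // r0:3,r1:4,r2:-2,r3:6,r4:Add2,r5:-3
cycle 10: - // r0:3,r1:4,r2:-2,r3:6,r4:Add2,r5:-3
cycle 11: CDB Add2=2 // r0:3,r1:4,r2:-2,r3:6,r4:2,r5:-3

STATUS = VALUE 2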